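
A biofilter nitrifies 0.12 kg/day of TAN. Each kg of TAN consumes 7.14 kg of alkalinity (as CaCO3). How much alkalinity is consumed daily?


Alkalinity factor: 7.14 kg CaCO3 consumed per kg TAN nitrified
alk = 0.12 kg TAN * 7.14 = 0.8568 kg CaCO3/day

0.8568 kg CaCO3/day


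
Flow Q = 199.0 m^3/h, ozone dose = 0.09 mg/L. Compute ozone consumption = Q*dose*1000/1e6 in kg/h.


O3 demand (mg/h) = Q * dose * 1000 = 199.0 * 0.09 * 1000 = 17910 mg/h
Convert mg to kg: 17910 / 1e6 = 0.01791 kg/h

0.01791 kg/h


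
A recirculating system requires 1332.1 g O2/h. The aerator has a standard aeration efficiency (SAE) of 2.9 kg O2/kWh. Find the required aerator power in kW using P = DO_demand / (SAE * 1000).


SAE in g O2/kWh = 2.9 * 1000 = 2900 g/kWh
P = DO_demand / SAE_g = 1332.1 / 2900 = 0.459345 kW

0.459345 kW


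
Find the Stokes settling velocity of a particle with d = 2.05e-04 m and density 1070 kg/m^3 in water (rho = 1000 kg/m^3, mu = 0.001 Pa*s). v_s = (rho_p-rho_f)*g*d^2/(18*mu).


Density difference: rho_p - rho_f = 1070 - 1000 = 70 kg/m^3
d^2 = (2.05e-04)^2 = 4.2025e-08 m^2
Numerator = (rho_p - rho_f) * g * d^2 = 70 * 9.81 * 4.2025e-08 = 2.8858568e-05
Denominator = 18 * mu = 18 * 0.001 = 0.018
v_s = 2.8858568e-05 / 0.018 = 0.00160325 m/s
Check: Re = rho_f * v_s * d / mu = 1000 * 0.00160325 * 2.05e-04 / 0.001 = 0.329 < 1, so Stokes' law applies.

0.00160325 m/s


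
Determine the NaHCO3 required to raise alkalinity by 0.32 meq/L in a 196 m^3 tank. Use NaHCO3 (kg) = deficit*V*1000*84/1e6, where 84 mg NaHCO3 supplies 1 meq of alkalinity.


Tank volume in L = 196 m^3 * 1000 = 196000 L
Total meq required = 0.32 meq/L * 196000 L = 62720 meq
NaHCO3 mass = 62720 meq * 84 mg/meq / 1e6 = 5.26848 kg

5.26848 kg


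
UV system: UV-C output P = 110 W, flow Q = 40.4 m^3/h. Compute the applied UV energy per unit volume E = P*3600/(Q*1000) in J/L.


Energy delivered per hour = 110 W * 3600 s = 396000 J/h
Volume treated per hour = 40.4 m^3/h * 1000 = 40400 L/h
dose = 396000 / 40400 = 9.80198 J/L

9.80198 J/L


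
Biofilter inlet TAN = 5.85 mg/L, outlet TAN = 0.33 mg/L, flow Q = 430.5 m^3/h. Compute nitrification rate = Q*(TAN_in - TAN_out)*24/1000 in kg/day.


Concentration drop: TAN_in - TAN_out = 5.85 - 0.33 = 5.52 mg/L
Hourly TAN removed = Q * dTAN = 430.5 m^3/h * 5.52 mg/L = 2376.36 g/h  (m^3/h * mg/L = g/h)
Daily TAN removed = 2376.36 * 24 = 57032.64 g/day
Convert to kg/day: 57032.64 / 1000 = 57.03264 kg/day

57.03264 kg/day


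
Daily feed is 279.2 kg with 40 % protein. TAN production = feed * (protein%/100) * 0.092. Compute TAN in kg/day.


Protein in feed = 279.2 * 40/100 = 111.68 kg/day
TAN = protein * 0.092 = 111.68 * 0.092 = 10.27456 kg/day

10.27456 kg/day


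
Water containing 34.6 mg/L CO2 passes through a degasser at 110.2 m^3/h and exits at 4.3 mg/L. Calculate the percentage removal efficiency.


CO2_out / CO2_in = 4.3 / 34.6 = 0.12427746
Fraction remaining = 0.12427746
efficiency = (1 - 0.12427746) * 100 = 87.5723 %

87.5723 %


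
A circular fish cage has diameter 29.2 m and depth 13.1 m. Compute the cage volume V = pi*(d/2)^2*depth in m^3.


r = d/2 = 29.2/2 = 14.6 m
Base area = pi*r^2 = pi*14.6^2 = 669.66189 m^2
Volume = 669.66189 * 13.1 = 8772.57 m^3

8772.57 m^3


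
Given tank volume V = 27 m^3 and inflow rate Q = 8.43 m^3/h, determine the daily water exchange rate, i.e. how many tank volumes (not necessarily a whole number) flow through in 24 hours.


Daily flow volume = 8.43 m^3/h * 24 h = 202.32 m^3/day
Exchanges = daily flow / tank volume = 202.32 / 27 = 7.49333 exchanges/day

7.49333 exchanges/day


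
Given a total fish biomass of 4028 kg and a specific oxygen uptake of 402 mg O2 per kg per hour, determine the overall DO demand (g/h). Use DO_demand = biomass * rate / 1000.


Total O2 consumption (mg/h) = 4028 kg * 402 mg/(kg*h) = 1619256 mg/h
Convert to g/h: 1619256 / 1000 = 1619.256 g/h

1619.256 g/h


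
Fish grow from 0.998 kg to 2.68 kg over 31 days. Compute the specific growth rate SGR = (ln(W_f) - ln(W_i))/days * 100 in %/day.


ln(W_f) = ln(2.68) = 0.98581679
ln(W_i) = ln(0.998) = -0.0020020027
ln(W_f) - ln(W_i) = 0.98581679 - -0.0020020027 = 0.98781879
SGR = 0.98781879 / 31 * 100 = 3.18651 %/day

3.18651 %/day


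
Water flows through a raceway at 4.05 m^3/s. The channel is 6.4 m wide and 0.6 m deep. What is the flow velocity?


Cross-sectional area = W * d = 6.4 * 0.6 = 3.84 m^2
Velocity = Q / A = 4.05 / 3.84 = 1.05469 m/s

1.05469 m/s


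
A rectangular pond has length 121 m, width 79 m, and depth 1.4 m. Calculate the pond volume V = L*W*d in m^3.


Base area = L * W = 121 * 79 = 9559 m^2
Volume = area * depth = 9559 * 1.4 = 13382.6 m^3

13382.6 m^3


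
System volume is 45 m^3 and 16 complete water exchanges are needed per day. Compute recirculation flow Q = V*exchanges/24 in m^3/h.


Daily recirculation volume = 45 m^3 * 16 = 720 m^3/day
Flow rate Q = daily volume / 24 h = 720 / 24 = 30 m^3/h

30 m^3/h


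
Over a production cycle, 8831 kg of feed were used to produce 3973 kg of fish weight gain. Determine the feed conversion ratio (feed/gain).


FCR = feed consumed / weight gained
FCR = 8831 kg / 3973 kg = 2.22275

2.22275


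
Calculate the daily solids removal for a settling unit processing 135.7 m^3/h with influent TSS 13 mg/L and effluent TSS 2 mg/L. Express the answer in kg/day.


Concentration drop: TSS_in - TSS_out = 13 - 2 = 11 mg/L
Hourly solids removed = Q * dTSS = 135.7 m^3/h * 11 mg/L = 1492.7 g/h  (m^3/h * mg/L = g/h)
Daily solids removed = 1492.7 * 24 = 35824.8 g/day
Convert g to kg: 35824.8 / 1000 = 35.8248 kg/day

35.8248 kg/day


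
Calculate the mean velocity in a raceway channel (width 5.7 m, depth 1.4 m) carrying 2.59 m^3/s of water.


Cross-sectional area = W * d = 5.7 * 1.4 = 7.98 m^2
Velocity = Q / A = 2.59 / 7.98 = 0.324561 m/s

0.324561 m/s


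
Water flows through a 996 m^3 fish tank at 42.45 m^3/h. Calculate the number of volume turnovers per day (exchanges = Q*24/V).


Daily flow volume = 42.45 m^3/h * 24 h = 1018.8 m^3/day
Exchanges = daily flow / tank volume = 1018.8 / 996 = 1.02289 exchanges/day

1.02289 exchanges/day


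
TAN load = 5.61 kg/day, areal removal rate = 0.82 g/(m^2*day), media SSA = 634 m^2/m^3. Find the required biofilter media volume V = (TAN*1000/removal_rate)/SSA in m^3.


A = 5.61*1000 / 0.82 = 6841.4634 m^2
V = 6841.4634 / 634 = 10.791

10.791 m^3


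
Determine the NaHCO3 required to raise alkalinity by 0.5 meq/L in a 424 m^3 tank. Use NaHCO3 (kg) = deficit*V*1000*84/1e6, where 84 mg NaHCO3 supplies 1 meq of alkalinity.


Tank volume in L = 424 m^3 * 1000 = 424000 L
Total meq required = 0.5 meq/L * 424000 L = 212000 meq
NaHCO3 mass = 212000 meq * 84 mg/meq / 1e6 = 17.808 kg

17.808 kg


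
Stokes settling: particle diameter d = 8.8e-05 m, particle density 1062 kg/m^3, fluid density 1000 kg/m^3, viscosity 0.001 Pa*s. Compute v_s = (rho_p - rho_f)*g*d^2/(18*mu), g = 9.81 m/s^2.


Density difference: rho_p - rho_f = 1062 - 1000 = 62 kg/m^3
d^2 = (8.8e-05)^2 = 7.744e-09 m^2
Numerator = (rho_p - rho_f) * g * d^2 = 62 * 9.81 * 7.744e-09 = 4.7100557e-06
Denominator = 18 * mu = 18 * 0.001 = 0.018
v_s = 4.7100557e-06 / 0.018 = 2.6167e-04 m/s
Check: Re = rho_f * v_s * d / mu = 1000 * 2.6167e-04 * 8.8e-05 / 0.001 = 0.023 < 1, so Stokes' law applies.

2.6167e-04 m/s


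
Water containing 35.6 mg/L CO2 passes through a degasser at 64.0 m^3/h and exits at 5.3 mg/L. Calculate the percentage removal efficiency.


CO2_out / CO2_in = 5.3 / 35.6 = 0.1488764
Fraction remaining = 0.1488764
efficiency = (1 - 0.1488764) * 100 = 85.1124 %

85.1124 %


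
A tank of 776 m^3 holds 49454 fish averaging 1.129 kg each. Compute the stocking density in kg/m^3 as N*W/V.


Total biomass = 49454 fish * 1.129 kg = 55833.566 kg
Density = total biomass / volume = 55833.566 / 776 = 71.9505 kg/m^3

71.9505 kg/m^3


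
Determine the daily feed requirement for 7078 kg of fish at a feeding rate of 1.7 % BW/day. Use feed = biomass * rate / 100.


Feeding rate fraction = 1.7% / 100 = 0.017
Daily feed = 7078 kg * 0.017 = 120.326 kg/day

120.326 kg/day


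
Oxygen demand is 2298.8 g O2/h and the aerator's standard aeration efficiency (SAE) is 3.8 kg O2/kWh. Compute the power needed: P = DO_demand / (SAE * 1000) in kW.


SAE in g O2/kWh = 3.8 * 1000 = 3800 g/kWh
P = DO_demand / SAE_g = 2298.8 / 3800 = 0.604947 kW

0.604947 kW


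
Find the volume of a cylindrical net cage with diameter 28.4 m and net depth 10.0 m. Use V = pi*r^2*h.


r = d/2 = 28.4/2 = 14.2 m
Base area = pi*r^2 = pi*14.2^2 = 633.47074 m^2
Volume = 633.47074 * 10.0 = 6334.71 m^3

6334.71 m^3


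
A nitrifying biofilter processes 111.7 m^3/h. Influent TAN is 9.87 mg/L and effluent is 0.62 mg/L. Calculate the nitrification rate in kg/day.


Concentration drop: TAN_in - TAN_out = 9.87 - 0.62 = 9.25 mg/L
Hourly TAN removed = Q * dTAN = 111.7 m^3/h * 9.25 mg/L = 1033.225 g/h  (m^3/h * mg/L = g/h)
Daily TAN removed = 1033.225 * 24 = 24797.4 g/day
Convert to kg/day: 24797.4 / 1000 = 24.7974 kg/day

24.7974 kg/day


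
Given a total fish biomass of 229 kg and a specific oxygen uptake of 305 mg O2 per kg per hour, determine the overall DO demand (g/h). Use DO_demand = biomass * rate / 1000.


Total O2 consumption (mg/h) = 229 kg * 305 mg/(kg*h) = 69845 mg/h
Convert to g/h: 69845 / 1000 = 69.845 g/h

69.845 g/h


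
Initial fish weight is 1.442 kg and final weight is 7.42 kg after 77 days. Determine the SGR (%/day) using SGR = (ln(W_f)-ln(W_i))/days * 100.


ln(W_f) = ln(7.42) = 2.0041791
ln(W_i) = ln(1.442) = 0.36603104
ln(W_f) - ln(W_i) = 2.0041791 - 0.36603104 = 1.6381481
SGR = 1.6381481 / 77 * 100 = 2.12747 %/day

2.12747 %/day


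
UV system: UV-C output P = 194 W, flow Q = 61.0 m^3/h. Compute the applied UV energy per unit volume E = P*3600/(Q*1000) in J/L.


Energy delivered per hour = 194 W * 3600 s = 698400 J/h
Volume treated per hour = 61.0 m^3/h * 1000 = 61000 L/h
dose = 698400 / 61000 = 11.4492 J/L

11.4492 J/L


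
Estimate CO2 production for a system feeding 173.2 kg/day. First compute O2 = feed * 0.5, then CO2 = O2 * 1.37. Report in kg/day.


O2 = 173.2 * 0.5 = 86.6
CO2 = 86.6 * 1.37 = 118.642

118.642 kg/day


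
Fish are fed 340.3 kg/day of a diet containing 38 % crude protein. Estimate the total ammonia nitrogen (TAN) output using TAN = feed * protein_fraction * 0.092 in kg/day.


Protein in feed = 340.3 * 38/100 = 129.314 kg/day
TAN = protein * 0.092 = 129.314 * 0.092 = 11.896888 kg/day

11.896888 kg/day


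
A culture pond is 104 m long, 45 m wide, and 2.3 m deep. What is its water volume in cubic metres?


Base area = L * W = 104 * 45 = 4680 m^2
Volume = area * depth = 4680 * 2.3 = 10764 m^3

10764 m^3


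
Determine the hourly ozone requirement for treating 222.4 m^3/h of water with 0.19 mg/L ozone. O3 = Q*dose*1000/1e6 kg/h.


O3 demand (mg/h) = Q * dose * 1000 = 222.4 * 0.19 * 1000 = 42256 mg/h
Convert mg to kg: 42256 / 1e6 = 0.042256 kg/h

0.042256 kg/h


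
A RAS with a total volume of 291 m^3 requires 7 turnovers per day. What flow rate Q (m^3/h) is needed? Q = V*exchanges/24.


Daily recirculation volume = 291 m^3 * 7 = 2037 m^3/day
Flow rate Q = daily volume / 24 h = 2037 / 24 = 84.875 m^3/h

84.875 m^3/h


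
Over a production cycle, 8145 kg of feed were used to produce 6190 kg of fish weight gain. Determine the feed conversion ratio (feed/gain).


FCR = feed consumed / weight gained
FCR = 8145 kg / 6190 kg = 1.31583

1.31583


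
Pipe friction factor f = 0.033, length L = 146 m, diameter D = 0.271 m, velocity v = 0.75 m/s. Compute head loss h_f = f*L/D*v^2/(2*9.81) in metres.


v^2 = 0.75^2 = 0.5625 m^2/s^2
L/D = 146/0.271 = 538.74539
h_f = f*(L/D)*v^2/(2g) = 0.033 * 538.74539 * 0.5625 / 19.62 = 0.509708 m

0.509708 m


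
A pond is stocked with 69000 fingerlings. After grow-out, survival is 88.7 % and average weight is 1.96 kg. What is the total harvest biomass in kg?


Survivors = 69000 * 88.7/100 = 61203 fish
Harvest biomass = survivors * W_f = 61203 * 1.96 = 119957.88 kg

119957.88 kg


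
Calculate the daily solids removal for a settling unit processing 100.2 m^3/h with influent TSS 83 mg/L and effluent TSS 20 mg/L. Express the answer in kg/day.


Concentration drop: TSS_in - TSS_out = 83 - 20 = 63 mg/L
Hourly solids removed = Q * dTSS = 100.2 m^3/h * 63 mg/L = 6312.6 g/h  (m^3/h * mg/L = g/h)
Daily solids removed = 6312.6 * 24 = 151502.4 g/day
Convert g to kg: 151502.4 / 1000 = 151.5024 kg/day

151.5024 kg/day


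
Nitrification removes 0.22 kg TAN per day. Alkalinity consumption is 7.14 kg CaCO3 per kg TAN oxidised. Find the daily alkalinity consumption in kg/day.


Alkalinity factor: 7.14 kg CaCO3 consumed per kg TAN nitrified
alk = 0.22 kg TAN * 7.14 = 1.5708 kg CaCO3/day

1.5708 kg CaCO3/day


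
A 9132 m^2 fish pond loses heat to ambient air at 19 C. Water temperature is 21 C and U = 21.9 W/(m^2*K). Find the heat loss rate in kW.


Temperature difference dT = 21 - 19 = 2 K
Heat loss (W) = U * A * dT = 21.9 * 9132 * 2 = 399981.6 W
Convert to kW: 399981.6 / 1000 = 399.9816 kW

399.9816 kW


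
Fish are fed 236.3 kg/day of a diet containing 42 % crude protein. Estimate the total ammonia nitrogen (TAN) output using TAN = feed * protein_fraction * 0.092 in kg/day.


Protein in feed = 236.3 * 42/100 = 99.246 kg/day
TAN = protein * 0.092 = 99.246 * 0.092 = 9.130632 kg/day

9.130632 kg/day


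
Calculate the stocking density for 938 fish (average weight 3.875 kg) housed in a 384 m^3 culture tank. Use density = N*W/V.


Total biomass = 938 fish * 3.875 kg = 3634.75 kg
Density = total biomass / volume = 3634.75 / 384 = 9.46549 kg/m^3

9.46549 kg/m^3


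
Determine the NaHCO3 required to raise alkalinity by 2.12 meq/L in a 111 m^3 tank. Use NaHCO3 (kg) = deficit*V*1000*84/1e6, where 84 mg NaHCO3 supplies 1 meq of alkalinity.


Tank volume in L = 111 m^3 * 1000 = 111000 L
Total meq required = 2.12 meq/L * 111000 L = 235320 meq
NaHCO3 mass = 235320 meq * 84 mg/meq / 1e6 = 19.7669 kg

19.7669 kg


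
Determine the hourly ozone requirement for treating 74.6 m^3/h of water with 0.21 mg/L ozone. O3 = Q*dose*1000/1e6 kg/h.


O3 demand (mg/h) = Q * dose * 1000 = 74.6 * 0.21 * 1000 = 15666 mg/h
Convert mg to kg: 15666 / 1e6 = 0.015666 kg/h

0.015666 kg/h


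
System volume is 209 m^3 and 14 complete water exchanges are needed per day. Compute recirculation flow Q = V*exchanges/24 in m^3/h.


Daily recirculation volume = 209 m^3 * 14 = 2926 m^3/day
Flow rate Q = daily volume / 24 h = 2926 / 24 = 121.917 m^3/h

121.917 m^3/h


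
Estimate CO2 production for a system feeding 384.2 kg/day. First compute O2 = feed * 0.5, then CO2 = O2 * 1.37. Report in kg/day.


O2 = 384.2 * 0.5 = 192.1
CO2 = 192.1 * 1.37 = 263.177

263.177 kg/day


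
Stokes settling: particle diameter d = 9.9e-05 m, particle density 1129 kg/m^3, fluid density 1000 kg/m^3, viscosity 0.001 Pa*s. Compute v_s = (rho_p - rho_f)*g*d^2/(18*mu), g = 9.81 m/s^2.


Density difference: rho_p - rho_f = 1129 - 1000 = 129 kg/m^3
d^2 = (9.9e-05)^2 = 9.801e-09 m^2
Numerator = (rho_p - rho_f) * g * d^2 = 129 * 9.81 * 9.801e-09 = 1.2403067e-05
Denominator = 18 * mu = 18 * 0.001 = 0.018
v_s = 1.2403067e-05 / 0.018 = 6.89059e-04 m/s
Check: Re = rho_f * v_s * d / mu = 1000 * 6.89059e-04 * 9.9e-05 / 0.001 = 0.0682 < 1, so Stokes' law applies.

6.89059e-04 m/s


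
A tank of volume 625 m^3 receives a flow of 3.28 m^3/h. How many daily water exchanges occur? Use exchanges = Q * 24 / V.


Daily flow volume = 3.28 m^3/h * 24 h = 78.72 m^3/day
Exchanges = daily flow / tank volume = 78.72 / 625 = 0.125952 exchanges/day

0.125952 exchanges/day


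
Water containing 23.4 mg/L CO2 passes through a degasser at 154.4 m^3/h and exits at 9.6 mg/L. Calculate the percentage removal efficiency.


CO2_out / CO2_in = 9.6 / 23.4 = 0.41025641
Fraction remaining = 0.41025641
efficiency = (1 - 0.41025641) * 100 = 58.9744 %

58.9744 %


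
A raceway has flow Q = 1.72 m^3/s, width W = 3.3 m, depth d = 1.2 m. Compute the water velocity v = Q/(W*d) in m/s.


Cross-sectional area = W * d = 3.3 * 1.2 = 3.96 m^2
Velocity = Q / A = 1.72 / 3.96 = 0.434343 m/s

0.434343 m/s


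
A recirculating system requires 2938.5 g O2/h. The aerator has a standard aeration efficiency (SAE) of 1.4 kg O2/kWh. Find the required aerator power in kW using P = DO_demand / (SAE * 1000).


SAE in g O2/kWh = 1.4 * 1000 = 1400 g/kWh
P = DO_demand / SAE_g = 2938.5 / 1400 = 2.09893 kW

2.09893 kW


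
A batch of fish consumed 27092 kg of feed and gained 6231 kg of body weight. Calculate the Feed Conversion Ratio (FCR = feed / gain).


FCR = feed consumed / weight gained
FCR = 27092 kg / 6231 kg = 4.34794

4.34794


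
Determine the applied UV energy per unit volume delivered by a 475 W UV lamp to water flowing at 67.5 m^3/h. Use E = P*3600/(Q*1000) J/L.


Energy delivered per hour = 475 W * 3600 s = 1710000 J/h
Volume treated per hour = 67.5 m^3/h * 1000 = 67500 L/h
dose = 1710000 / 67500 = 25.3333 J/L

25.3333 J/L


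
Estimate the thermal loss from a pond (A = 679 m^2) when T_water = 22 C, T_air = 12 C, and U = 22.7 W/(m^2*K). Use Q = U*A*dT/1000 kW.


Temperature difference dT = 22 - 12 = 10 K
Heat loss (W) = U * A * dT = 22.7 * 679 * 10 = 154133 W
Convert to kW: 154133 / 1000 = 154.133 kW

154.133 kW


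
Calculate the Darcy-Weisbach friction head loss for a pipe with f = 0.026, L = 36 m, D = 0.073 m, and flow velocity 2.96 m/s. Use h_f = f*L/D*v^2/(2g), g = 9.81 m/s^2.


v^2 = 2.96^2 = 8.7616 m^2/s^2
L/D = 36/0.073 = 493.15068
h_f = f*(L/D)*v^2/(2g) = 0.026 * 493.15068 * 8.7616 / 19.62 = 5.72582 m

5.72582 m


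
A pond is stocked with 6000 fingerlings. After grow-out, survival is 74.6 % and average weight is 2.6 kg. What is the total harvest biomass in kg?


Survivors = 6000 * 74.6/100 = 4476 fish
Harvest biomass = survivors * W_f = 4476 * 2.6 = 11637.6 kg

11637.6 kg


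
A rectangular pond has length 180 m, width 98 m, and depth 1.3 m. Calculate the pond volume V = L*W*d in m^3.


Base area = L * W = 180 * 98 = 17640 m^2
Volume = area * depth = 17640 * 1.3 = 22932 m^3

22932 m^3


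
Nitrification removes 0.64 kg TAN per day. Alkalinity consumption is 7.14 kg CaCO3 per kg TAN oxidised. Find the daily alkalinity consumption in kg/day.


Alkalinity factor: 7.14 kg CaCO3 consumed per kg TAN nitrified
alk = 0.64 kg TAN * 7.14 = 4.5696 kg CaCO3/day

4.5696 kg CaCO3/day


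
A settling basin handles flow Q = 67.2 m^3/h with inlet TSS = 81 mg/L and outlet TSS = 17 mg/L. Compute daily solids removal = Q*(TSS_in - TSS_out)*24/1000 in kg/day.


Concentration drop: TSS_in - TSS_out = 81 - 17 = 64 mg/L
Hourly solids removed = Q * dTSS = 67.2 m^3/h * 64 mg/L = 4300.8 g/h  (m^3/h * mg/L = g/h)
Daily solids removed = 4300.8 * 24 = 103219.2 g/day
Convert g to kg: 103219.2 / 1000 = 103.2192 kg/day

103.2192 kg/day


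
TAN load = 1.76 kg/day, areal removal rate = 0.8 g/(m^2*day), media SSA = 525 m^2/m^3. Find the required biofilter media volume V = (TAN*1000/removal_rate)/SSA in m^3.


A = 1.76*1000 / 0.8 = 2200 m^2
V = 2200 / 525 = 4.19048

4.19048 m^3


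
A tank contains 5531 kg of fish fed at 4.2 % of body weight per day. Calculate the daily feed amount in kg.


Feeding rate fraction = 4.2% / 100 = 0.042
Daily feed = 5531 kg * 0.042 = 232.302 kg/day

232.302 kg/day


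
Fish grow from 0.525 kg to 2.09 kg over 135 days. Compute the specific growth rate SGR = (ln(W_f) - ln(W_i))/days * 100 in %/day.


ln(W_f) = ln(2.09) = 0.73716407
ln(W_i) = ln(0.525) = -0.64435702
ln(W_f) - ln(W_i) = 0.73716407 - -0.64435702 = 1.3815211
SGR = 1.3815211 / 135 * 100 = 1.02335 %/day

1.02335 %/day


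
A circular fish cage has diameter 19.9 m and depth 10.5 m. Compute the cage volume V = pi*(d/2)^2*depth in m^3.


r = d/2 = 19.9/2 = 9.95 m
Base area = pi*r^2 = pi*9.95^2 = 311.02553 m^2
Volume = 311.02553 * 10.5 = 3265.77 m^3

3265.77 m^3


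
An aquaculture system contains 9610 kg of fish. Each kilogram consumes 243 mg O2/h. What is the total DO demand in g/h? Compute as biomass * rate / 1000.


Total O2 consumption (mg/h) = 9610 kg * 243 mg/(kg*h) = 2335230 mg/h
Convert to g/h: 2335230 / 1000 = 2335.23 g/h

2335.23 g/h


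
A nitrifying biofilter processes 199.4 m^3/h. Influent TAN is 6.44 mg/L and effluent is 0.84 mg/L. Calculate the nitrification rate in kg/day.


Concentration drop: TAN_in - TAN_out = 6.44 - 0.84 = 5.6 mg/L
Hourly TAN removed = Q * dTAN = 199.4 m^3/h * 5.6 mg/L = 1116.64 g/h  (m^3/h * mg/L = g/h)
Daily TAN removed = 1116.64 * 24 = 26799.36 g/day
Convert to kg/day: 26799.36 / 1000 = 26.79936 kg/day

26.79936 kg/day


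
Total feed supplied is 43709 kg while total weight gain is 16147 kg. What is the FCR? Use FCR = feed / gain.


FCR = feed consumed / weight gained
FCR = 43709 kg / 16147 kg = 2.70694

2.70694


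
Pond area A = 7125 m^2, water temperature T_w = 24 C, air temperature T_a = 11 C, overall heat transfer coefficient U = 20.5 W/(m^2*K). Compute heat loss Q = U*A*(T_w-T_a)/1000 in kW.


Temperature difference dT = 24 - 11 = 13 K
Heat loss (W) = U * A * dT = 20.5 * 7125 * 13 = 1898812.5 W
Convert to kW: 1898812.5 / 1000 = 1898.8125 kW

1898.8125 kW


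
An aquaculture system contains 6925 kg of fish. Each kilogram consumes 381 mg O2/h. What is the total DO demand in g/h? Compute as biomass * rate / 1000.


Total O2 consumption (mg/h) = 6925 kg * 381 mg/(kg*h) = 2638425 mg/h
Convert to g/h: 2638425 / 1000 = 2638.425 g/h

2638.425 g/h


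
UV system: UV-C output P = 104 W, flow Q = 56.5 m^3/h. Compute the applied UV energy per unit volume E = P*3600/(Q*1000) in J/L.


Energy delivered per hour = 104 W * 3600 s = 374400 J/h
Volume treated per hour = 56.5 m^3/h * 1000 = 56500 L/h
dose = 374400 / 56500 = 6.62655 J/L

6.62655 J/L


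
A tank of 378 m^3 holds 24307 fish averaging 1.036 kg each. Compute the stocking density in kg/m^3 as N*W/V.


Total biomass = 24307 fish * 1.036 kg = 25182.052 kg
Density = total biomass / volume = 25182.052 / 378 = 66.6192 kg/m^3

66.6192 kg/m^3


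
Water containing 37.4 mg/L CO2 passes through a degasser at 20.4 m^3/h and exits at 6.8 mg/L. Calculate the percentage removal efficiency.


CO2_out / CO2_in = 6.8 / 37.4 = 0.18181818
Fraction remaining = 0.18181818
efficiency = (1 - 0.18181818) * 100 = 81.8182 %

81.8182 %


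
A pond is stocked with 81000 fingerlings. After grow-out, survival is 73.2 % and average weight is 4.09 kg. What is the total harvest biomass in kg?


Survivors = 81000 * 73.2/100 = 59292 fish
Harvest biomass = survivors * W_f = 59292 * 4.09 = 242504.28 kg

242504.28 kg


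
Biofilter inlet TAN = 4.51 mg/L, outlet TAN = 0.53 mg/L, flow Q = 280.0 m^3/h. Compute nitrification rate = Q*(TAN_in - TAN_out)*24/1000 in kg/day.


Concentration drop: TAN_in - TAN_out = 4.51 - 0.53 = 3.98 mg/L
Hourly TAN removed = Q * dTAN = 280.0 m^3/h * 3.98 mg/L = 1114.4 g/h  (m^3/h * mg/L = g/h)
Daily TAN removed = 1114.4 * 24 = 26745.6 g/day
Convert to kg/day: 26745.6 / 1000 = 26.7456 kg/day

26.7456 kg/day


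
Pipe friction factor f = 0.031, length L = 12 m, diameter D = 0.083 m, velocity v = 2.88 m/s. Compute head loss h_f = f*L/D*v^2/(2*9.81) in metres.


v^2 = 2.88^2 = 8.2944 m^2/s^2
L/D = 12/0.083 = 144.57831
h_f = f*(L/D)*v^2/(2g) = 0.031 * 144.57831 * 8.2944 / 19.62 = 1.89475 m

1.89475 m


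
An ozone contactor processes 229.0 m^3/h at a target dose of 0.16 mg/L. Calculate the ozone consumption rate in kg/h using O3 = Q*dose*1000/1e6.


O3 demand (mg/h) = Q * dose * 1000 = 229.0 * 0.16 * 1000 = 36640 mg/h
Convert mg to kg: 36640 / 1e6 = 0.03664 kg/h

0.03664 kg/h


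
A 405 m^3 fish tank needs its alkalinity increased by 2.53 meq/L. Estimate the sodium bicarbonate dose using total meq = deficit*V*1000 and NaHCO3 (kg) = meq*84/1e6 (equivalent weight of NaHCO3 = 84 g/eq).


Tank volume in L = 405 m^3 * 1000 = 405000 L
Total meq required = 2.53 meq/L * 405000 L = 1024650 meq
NaHCO3 mass = 1024650 meq * 84 mg/meq / 1e6 = 86.0706 kg

86.0706 kg


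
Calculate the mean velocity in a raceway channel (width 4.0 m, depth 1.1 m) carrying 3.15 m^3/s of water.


Cross-sectional area = W * d = 4.0 * 1.1 = 4.4 m^2
Velocity = Q / A = 3.15 / 4.4 = 0.715909 m/s

0.715909 m/s


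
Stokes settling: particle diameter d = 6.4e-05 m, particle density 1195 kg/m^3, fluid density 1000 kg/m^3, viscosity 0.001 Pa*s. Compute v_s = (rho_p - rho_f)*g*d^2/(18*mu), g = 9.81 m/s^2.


Density difference: rho_p - rho_f = 1195 - 1000 = 195 kg/m^3
d^2 = (6.4e-05)^2 = 4.096e-09 m^2
Numerator = (rho_p - rho_f) * g * d^2 = 195 * 9.81 * 4.096e-09 = 7.8354432e-06
Denominator = 18 * mu = 18 * 0.001 = 0.018
v_s = 7.8354432e-06 / 0.018 = 4.35302e-04 m/s
Check: Re = rho_f * v_s * d / mu = 1000 * 4.35302e-04 * 6.4e-05 / 0.001 = 0.0279 < 1, so Stokes' law applies.

4.35302e-04 m/s


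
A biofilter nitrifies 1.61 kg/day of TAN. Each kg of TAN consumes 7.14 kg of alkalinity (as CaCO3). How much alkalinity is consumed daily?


Alkalinity factor: 7.14 kg CaCO3 consumed per kg TAN nitrified
alk = 1.61 kg TAN * 7.14 = 11.4954 kg CaCO3/day

11.4954 kg CaCO3/day


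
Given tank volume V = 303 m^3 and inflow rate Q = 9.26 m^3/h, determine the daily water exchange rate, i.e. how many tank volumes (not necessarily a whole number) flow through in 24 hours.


Daily flow volume = 9.26 m^3/h * 24 h = 222.24 m^3/day
Exchanges = daily flow / tank volume = 222.24 / 303 = 0.733465 exchanges/day

0.733465 exchanges/day


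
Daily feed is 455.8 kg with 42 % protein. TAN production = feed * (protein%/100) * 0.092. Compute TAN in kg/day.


Protein in feed = 455.8 * 42/100 = 191.436 kg/day
TAN = protein * 0.092 = 191.436 * 0.092 = 17.612112 kg/day

17.612112 kg/day


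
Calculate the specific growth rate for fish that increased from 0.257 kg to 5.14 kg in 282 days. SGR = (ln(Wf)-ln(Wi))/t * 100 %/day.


ln(W_f) = ln(5.14) = 1.6370531
ln(W_i) = ln(0.257) = -1.3586792
ln(W_f) - ln(W_i) = 1.6370531 - -1.3586792 = 2.9957323
SGR = 2.9957323 / 282 * 100 = 1.06232 %/day

1.06232 %/day


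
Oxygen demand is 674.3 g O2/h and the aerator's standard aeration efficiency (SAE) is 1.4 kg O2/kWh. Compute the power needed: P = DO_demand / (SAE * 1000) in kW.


SAE in g O2/kWh = 1.4 * 1000 = 1400 g/kWh
P = DO_demand / SAE_g = 674.3 / 1400 = 0.481643 kW

0.481643 kW


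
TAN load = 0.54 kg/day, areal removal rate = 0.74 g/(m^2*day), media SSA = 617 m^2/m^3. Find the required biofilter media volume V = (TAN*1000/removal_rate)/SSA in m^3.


A = 0.54*1000 / 0.74 = 729.72973 m^2
V = 729.72973 / 617 = 1.18271

1.18271 m^3


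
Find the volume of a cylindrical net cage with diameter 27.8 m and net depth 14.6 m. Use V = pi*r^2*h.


r = d/2 = 27.8/2 = 13.9 m
Base area = pi*r^2 = pi*13.9^2 = 606.98712 m^2
Volume = 606.98712 * 14.6 = 8862.01 m^3

8862.01 m^3


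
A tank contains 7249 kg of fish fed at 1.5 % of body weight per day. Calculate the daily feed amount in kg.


Feeding rate fraction = 1.5% / 100 = 0.015
Daily feed = 7249 kg * 0.015 = 108.735 kg/day

108.735 kg/day


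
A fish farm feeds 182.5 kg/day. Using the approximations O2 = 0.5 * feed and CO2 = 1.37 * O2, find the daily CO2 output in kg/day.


O2 = 182.5 * 0.5 = 91.25
CO2 = 91.25 * 1.37 = 125.0125

125.0125 kg/day


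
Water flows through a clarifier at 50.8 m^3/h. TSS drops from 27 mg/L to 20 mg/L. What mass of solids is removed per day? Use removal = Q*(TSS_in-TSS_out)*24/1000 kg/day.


Concentration drop: TSS_in - TSS_out = 27 - 20 = 7 mg/L
Hourly solids removed = Q * dTSS = 50.8 m^3/h * 7 mg/L = 355.6 g/h  (m^3/h * mg/L = g/h)
Daily solids removed = 355.6 * 24 = 8534.4 g/day
Convert g to kg: 8534.4 / 1000 = 8.5344 kg/day

8.5344 kg/day


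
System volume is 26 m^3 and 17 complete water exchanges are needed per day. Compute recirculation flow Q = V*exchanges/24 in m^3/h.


Daily recirculation volume = 26 m^3 * 17 = 442 m^3/day
Flow rate Q = daily volume / 24 h = 442 / 24 = 18.4167 m^3/h

18.4167 m^3/h


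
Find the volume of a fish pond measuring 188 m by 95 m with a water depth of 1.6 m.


Base area = L * W = 188 * 95 = 17860 m^2
Volume = area * depth = 17860 * 1.6 = 28576 m^3

28576 m^3


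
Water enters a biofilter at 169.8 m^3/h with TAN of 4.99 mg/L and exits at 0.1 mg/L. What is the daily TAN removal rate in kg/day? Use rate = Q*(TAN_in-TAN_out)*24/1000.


Concentration drop: TAN_in - TAN_out = 4.99 - 0.1 = 4.89 mg/L
Hourly TAN removed = Q * dTAN = 169.8 m^3/h * 4.89 mg/L = 830.322 g/h  (m^3/h * mg/L = g/h)
Daily TAN removed = 830.322 * 24 = 19927.728 g/day
Convert to kg/day: 19927.728 / 1000 = 19.927728 kg/day

19.927728 kg/day


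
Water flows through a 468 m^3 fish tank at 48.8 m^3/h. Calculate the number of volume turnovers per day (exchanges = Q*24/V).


Daily flow volume = 48.8 m^3/h * 24 h = 1171.2 m^3/day
Exchanges = daily flow / tank volume = 1171.2 / 468 = 2.50256 exchanges/day

2.50256 exchanges/day


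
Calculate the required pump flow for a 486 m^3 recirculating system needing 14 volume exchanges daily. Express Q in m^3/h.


Daily recirculation volume = 486 m^3 * 14 = 6804 m^3/day
Flow rate Q = daily volume / 24 h = 6804 / 24 = 283.5 m^3/h

283.5 m^3/h


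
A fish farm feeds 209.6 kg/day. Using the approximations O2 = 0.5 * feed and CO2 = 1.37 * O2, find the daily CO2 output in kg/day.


O2 = 209.6 * 0.5 = 104.8
CO2 = 104.8 * 1.37 = 143.576

143.576 kg/day


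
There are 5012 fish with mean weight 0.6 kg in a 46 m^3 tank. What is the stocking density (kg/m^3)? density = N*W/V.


Total biomass = 5012 fish * 0.6 kg = 3007.2 kg
Density = total biomass / volume = 3007.2 / 46 = 65.3739 kg/m^3

65.3739 kg/m^3


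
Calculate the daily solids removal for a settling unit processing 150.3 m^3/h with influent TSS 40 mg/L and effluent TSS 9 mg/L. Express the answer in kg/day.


Concentration drop: TSS_in - TSS_out = 40 - 9 = 31 mg/L
Hourly solids removed = Q * dTSS = 150.3 m^3/h * 31 mg/L = 4659.3 g/h  (m^3/h * mg/L = g/h)
Daily solids removed = 4659.3 * 24 = 111823.2 g/day
Convert g to kg: 111823.2 / 1000 = 111.8232 kg/day

111.8232 kg/day


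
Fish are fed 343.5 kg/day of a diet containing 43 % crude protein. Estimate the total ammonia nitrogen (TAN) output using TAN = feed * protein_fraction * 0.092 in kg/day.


Protein in feed = 343.5 * 43/100 = 147.705 kg/day
TAN = protein * 0.092 = 147.705 * 0.092 = 13.58886 kg/day

13.58886 kg/day


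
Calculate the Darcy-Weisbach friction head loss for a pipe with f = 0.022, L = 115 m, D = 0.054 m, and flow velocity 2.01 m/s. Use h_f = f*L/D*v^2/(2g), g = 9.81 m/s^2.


v^2 = 2.01^2 = 4.0401 m^2/s^2
L/D = 115/0.054 = 2129.6296
h_f = f*(L/D)*v^2/(2g) = 0.022 * 2129.6296 * 4.0401 / 19.62 = 9.64761 m

9.64761 m


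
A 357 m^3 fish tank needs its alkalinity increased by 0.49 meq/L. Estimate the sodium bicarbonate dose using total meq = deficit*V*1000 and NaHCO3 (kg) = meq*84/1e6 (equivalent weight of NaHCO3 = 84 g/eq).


Tank volume in L = 357 m^3 * 1000 = 357000 L
Total meq required = 0.49 meq/L * 357000 L = 174930 meq
NaHCO3 mass = 174930 meq * 84 mg/meq / 1e6 = 14.6941 kg

14.6941 kg


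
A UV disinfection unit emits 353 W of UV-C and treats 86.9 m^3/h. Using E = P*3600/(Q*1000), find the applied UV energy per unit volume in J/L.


Energy delivered per hour = 353 W * 3600 s = 1270800 J/h
Volume treated per hour = 86.9 m^3/h * 1000 = 86900 L/h
dose = 1270800 / 86900 = 14.6237 J/L

14.6237 J/L


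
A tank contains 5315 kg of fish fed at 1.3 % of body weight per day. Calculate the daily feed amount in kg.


Feeding rate fraction = 1.3% / 100 = 0.013
Daily feed = 5315 kg * 0.013 = 69.095 kg/day

69.095 kg/day


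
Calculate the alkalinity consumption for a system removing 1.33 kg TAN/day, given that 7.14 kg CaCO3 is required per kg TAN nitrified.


Alkalinity factor: 7.14 kg CaCO3 consumed per kg TAN nitrified
alk = 1.33 kg TAN * 7.14 = 9.4962 kg CaCO3/day

9.4962 kg CaCO3/day


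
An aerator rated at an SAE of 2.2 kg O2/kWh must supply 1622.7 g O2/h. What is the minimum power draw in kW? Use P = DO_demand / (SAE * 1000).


SAE in g O2/kWh = 2.2 * 1000 = 2200 g/kWh
P = DO_demand / SAE_g = 1622.7 / 2200 = 0.737591 kW

0.737591 kW


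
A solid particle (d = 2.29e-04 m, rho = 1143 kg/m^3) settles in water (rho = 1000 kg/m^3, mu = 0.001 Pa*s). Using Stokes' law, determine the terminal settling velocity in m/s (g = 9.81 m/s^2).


Density difference: rho_p - rho_f = 1143 - 1000 = 143 kg/m^3
d^2 = (2.29e-04)^2 = 5.2441e-08 m^2
Numerator = (rho_p - rho_f) * g * d^2 = 143 * 9.81 * 5.2441e-08 = 7.3565808e-05
Denominator = 18 * mu = 18 * 0.001 = 0.018
v_s = 7.3565808e-05 / 0.018 = 0.00408699 m/s
Check: Re = rho_f * v_s * d / mu = 1000 * 0.00408699 * 2.29e-04 / 0.001 = 0.936 < 1, so Stokes' law applies.

0.00408699 m/s


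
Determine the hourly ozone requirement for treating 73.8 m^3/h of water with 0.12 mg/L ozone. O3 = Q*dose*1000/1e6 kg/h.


O3 demand (mg/h) = Q * dose * 1000 = 73.8 * 0.12 * 1000 = 8856 mg/h
Convert mg to kg: 8856 / 1e6 = 0.008856 kg/h

0.008856 kg/h


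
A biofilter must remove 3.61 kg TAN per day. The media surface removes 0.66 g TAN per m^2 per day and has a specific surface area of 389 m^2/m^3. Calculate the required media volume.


A = 3.61*1000 / 0.66 = 5469.697 m^2
V = 5469.697 / 389 = 14.0609

14.0609 m^3


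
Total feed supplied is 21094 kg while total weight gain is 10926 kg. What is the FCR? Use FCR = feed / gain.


FCR = feed consumed / weight gained
FCR = 21094 kg / 10926 kg = 1.93062

1.93062


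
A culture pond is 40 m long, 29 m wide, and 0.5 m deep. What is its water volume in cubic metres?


Base area = L * W = 40 * 29 = 1160 m^2
Volume = area * depth = 1160 * 0.5 = 580 m^3

580 m^3


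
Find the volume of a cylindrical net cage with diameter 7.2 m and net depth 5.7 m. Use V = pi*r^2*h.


r = d/2 = 7.2/2 = 3.6 m
Base area = pi*r^2 = pi*3.6^2 = 40.715041 m^2
Volume = 40.715041 * 5.7 = 232.076 m^3

232.076 m^3


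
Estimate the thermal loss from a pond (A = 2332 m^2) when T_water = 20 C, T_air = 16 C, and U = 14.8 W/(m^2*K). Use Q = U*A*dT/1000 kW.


Temperature difference dT = 20 - 16 = 4 K
Heat loss (W) = U * A * dT = 14.8 * 2332 * 4 = 138054.4 W
Convert to kW: 138054.4 / 1000 = 138.0544 kW

138.0544 kW


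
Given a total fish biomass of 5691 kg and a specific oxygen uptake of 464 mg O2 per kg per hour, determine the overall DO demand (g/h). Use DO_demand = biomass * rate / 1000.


Total O2 consumption (mg/h) = 5691 kg * 464 mg/(kg*h) = 2640624 mg/h
Convert to g/h: 2640624 / 1000 = 2640.624 g/h

2640.624 g/h


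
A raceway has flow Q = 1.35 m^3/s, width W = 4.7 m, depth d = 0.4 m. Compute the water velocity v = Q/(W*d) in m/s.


Cross-sectional area = W * d = 4.7 * 0.4 = 1.88 m^2
Velocity = Q / A = 1.35 / 1.88 = 0.718085 m/s

0.718085 m/s


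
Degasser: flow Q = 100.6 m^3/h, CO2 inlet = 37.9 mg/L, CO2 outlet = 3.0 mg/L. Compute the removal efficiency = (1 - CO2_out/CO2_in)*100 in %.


CO2_out / CO2_in = 3.0 / 37.9 = 0.079155673
Fraction remaining = 0.079155673
efficiency = (1 - 0.079155673) * 100 = 92.0844 %

92.0844 %


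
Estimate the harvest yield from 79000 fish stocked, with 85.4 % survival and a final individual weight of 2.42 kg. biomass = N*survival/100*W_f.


Survivors = 79000 * 85.4/100 = 67466 fish
Harvest biomass = survivors * W_f = 67466 * 2.42 = 163267.72 kg

163267.72 kg


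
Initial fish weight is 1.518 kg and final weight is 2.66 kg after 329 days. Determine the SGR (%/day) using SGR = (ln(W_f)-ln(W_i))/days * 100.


ln(W_f) = ln(2.66) = 0.97832612
ln(W_i) = ln(1.518) = 0.41739368
ln(W_f) - ln(W_i) = 0.97832612 - 0.41739368 = 0.56093244
SGR = 0.56093244 / 329 * 100 = 0.170496 %/day

0.170496 %/day


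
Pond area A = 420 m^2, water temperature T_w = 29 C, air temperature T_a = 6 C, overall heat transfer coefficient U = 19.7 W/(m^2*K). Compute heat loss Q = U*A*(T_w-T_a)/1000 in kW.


Temperature difference dT = 29 - 6 = 23 K
Heat loss (W) = U * A * dT = 19.7 * 420 * 23 = 190302 W
Convert to kW: 190302 / 1000 = 190.302 kW

190.302 kW


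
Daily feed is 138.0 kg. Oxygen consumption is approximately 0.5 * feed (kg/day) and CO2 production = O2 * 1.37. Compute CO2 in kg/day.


O2 = 138.0 * 0.5 = 69
CO2 = 69 * 1.37 = 94.53

94.53 kg/day


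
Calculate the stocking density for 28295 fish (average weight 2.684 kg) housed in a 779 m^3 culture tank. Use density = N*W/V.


Total biomass = 28295 fish * 2.684 kg = 75943.78 kg
Density = total biomass / volume = 75943.78 / 779 = 97.4888 kg/m^3

97.4888 kg/m^3


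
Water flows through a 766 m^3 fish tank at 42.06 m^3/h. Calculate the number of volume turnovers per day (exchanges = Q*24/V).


Daily flow volume = 42.06 m^3/h * 24 h = 1009.44 m^3/day
Exchanges = daily flow / tank volume = 1009.44 / 766 = 1.31781 exchanges/day

1.31781 exchanges/day


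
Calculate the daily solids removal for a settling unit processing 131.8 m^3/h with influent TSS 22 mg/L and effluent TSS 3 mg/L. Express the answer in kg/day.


Concentration drop: TSS_in - TSS_out = 22 - 3 = 19 mg/L
Hourly solids removed = Q * dTSS = 131.8 m^3/h * 19 mg/L = 2504.2 g/h  (m^3/h * mg/L = g/h)
Daily solids removed = 2504.2 * 24 = 60100.8 g/day
Convert g to kg: 60100.8 / 1000 = 60.1008 kg/day

60.1008 kg/day


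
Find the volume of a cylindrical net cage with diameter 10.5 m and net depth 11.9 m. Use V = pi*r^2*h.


r = d/2 = 10.5/2 = 5.25 m
Base area = pi*r^2 = pi*5.25^2 = 86.590148 m^2
Volume = 86.590148 * 11.9 = 1030.42 m^3

1030.42 m^3


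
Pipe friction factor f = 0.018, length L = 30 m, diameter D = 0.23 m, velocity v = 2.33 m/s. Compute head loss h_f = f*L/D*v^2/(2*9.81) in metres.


v^2 = 2.33^2 = 5.4289 m^2/s^2
L/D = 30/0.23 = 130.43478
h_f = f*(L/D)*v^2/(2g) = 0.018 * 130.43478 * 5.4289 / 19.62 = 0.649649 m

0.649649 m


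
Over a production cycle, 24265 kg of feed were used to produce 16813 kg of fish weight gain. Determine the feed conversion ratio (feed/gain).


FCR = feed consumed / weight gained
FCR = 24265 kg / 16813 kg = 1.44323

1.44323


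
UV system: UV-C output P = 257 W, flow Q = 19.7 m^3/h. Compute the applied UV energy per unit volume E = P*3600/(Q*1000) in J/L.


Energy delivered per hour = 257 W * 3600 s = 925200 J/h
Volume treated per hour = 19.7 m^3/h * 1000 = 19700 L/h
dose = 925200 / 19700 = 46.9645 J/L

46.9645 J/L


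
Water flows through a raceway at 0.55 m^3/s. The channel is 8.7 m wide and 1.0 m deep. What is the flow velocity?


Cross-sectional area = W * d = 8.7 * 1.0 = 8.7 m^2
Velocity = Q / A = 0.55 / 8.7 = 0.0632184 m/s

0.0632184 m/s


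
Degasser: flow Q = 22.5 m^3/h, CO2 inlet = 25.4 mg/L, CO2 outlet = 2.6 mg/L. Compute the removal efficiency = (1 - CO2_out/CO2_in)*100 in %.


CO2_out / CO2_in = 2.6 / 25.4 = 0.1023622
Fraction remaining = 0.1023622
efficiency = (1 - 0.1023622) * 100 = 89.7638 %

89.7638 %


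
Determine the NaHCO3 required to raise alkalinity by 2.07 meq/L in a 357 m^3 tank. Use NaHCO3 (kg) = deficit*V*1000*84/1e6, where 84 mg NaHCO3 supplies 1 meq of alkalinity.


Tank volume in L = 357 m^3 * 1000 = 357000 L
Total meq required = 2.07 meq/L * 357000 L = 738990 meq
NaHCO3 mass = 738990 meq * 84 mg/meq / 1e6 = 62.0752 kg

62.0752 kg


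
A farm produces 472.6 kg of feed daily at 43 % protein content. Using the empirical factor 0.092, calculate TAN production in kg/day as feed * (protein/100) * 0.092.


Protein in feed = 472.6 * 43/100 = 203.218 kg/day
TAN = protein * 0.092 = 203.218 * 0.092 = 18.696056 kg/day

18.696056 kg/day


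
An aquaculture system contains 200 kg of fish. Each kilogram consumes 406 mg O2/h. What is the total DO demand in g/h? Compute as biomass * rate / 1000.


Total O2 consumption (mg/h) = 200 kg * 406 mg/(kg*h) = 81200 mg/h
Convert to g/h: 81200 / 1000 = 81.2 g/h

81.2 g/h
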